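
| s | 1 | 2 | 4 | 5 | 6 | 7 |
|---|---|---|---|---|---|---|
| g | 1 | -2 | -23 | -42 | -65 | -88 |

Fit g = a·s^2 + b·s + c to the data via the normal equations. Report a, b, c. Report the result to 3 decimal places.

XᵀX·[a, b, c]ᵀ = Xᵀg reads: 4595·a + 757·b + 131·c = -8077;  757·a + 131·b + 25·c = -1311;  131·a + 25·b + 6·c = -219.
(Σs^2·s^2 = 4595, Σs^2·s = 757, Σs^2 = 131, Σs·s = 131, Σs = 25, Σ1 = 6, Σs^2·g = -8077, Σs·g = -1311, Σg = -219.)
Inverting the 3×3 Gram matrix, [a, b, c]ᵀ = [-131/60, 979/420, 51/35]ᵀ.

a = -2.183, b = 2.331, c = 1.457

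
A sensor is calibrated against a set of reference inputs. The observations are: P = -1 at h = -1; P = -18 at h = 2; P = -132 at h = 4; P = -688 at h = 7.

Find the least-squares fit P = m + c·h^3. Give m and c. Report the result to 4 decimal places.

Sums needed: Σ1 = 4, Σh^3 = 414, Σh^3·h^3 = 121810.
And ΣP = -839, Σh^3·P = -244575.
So MᵀM·[m, c]ᵀ = MᵀP: [[4, 414]; [414, 121810]]·[m, c]ᵀ = [-839, -244575]ᵀ.
Eliminating c: 121810·(row 1) − 414·(row 2) gives 315844·m = 121810·(-839) − 414·(-244575) = -944540, so m = -236135/78961.
Then c = ((-244575) − 414·(-236135/78961))/121810 = -315477/157922.

m = -2.9905, c = -1.9977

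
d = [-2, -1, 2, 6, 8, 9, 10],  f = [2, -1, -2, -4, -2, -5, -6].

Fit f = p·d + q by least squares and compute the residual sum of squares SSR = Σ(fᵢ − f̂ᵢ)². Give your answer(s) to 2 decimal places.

SSR = 9.90

With design matrix X, XᵀX = [[290, 32]; [32, 7]] and Xᵀf = [-152, -18]ᵀ.
det = 290·7 − 32² = 1006.
p = ((-152)·7 − 32·(-18))/1006 = -244/503; q = (290·(-18) − 32·(-152))/1006 = -178/503.
Residuals: 696/503, -569/503, -340/503, -370/503, 1124/503, -141/503, -400/503; SSR = 4978/503.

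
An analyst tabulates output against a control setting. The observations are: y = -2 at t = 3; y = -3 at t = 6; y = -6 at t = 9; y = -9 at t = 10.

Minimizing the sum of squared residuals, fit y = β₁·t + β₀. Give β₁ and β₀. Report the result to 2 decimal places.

β₁ = -0.93, β₀ = 1.53

Sums needed: Σt·t = 226, Σt = 28, Σ1 = 4.
Moment sums: Σt·y = -168, Σy = -20.
So XᵀX·[β₁, β₀]ᵀ = Xᵀy: [[226, 28]; [28, 4]]·[β₁, β₀]ᵀ = [-168, -20]ᵀ.
Eliminating β₀: 4·(row 1) − 28·(row 2) gives 120·β₁ = 4·(-168) − 28·(-20) = -112, so β₁ = -14/15.
Then β₀ = ((-20) − 28·(-14/15))/4 = 23/15.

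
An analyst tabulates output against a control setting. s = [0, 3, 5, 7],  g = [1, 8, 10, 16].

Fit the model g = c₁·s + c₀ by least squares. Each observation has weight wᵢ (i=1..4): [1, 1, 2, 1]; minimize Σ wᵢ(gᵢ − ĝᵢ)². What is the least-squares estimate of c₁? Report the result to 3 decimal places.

c₁ = 2.000

The normal system MᵀWM·[c₁, c₀]ᵀ = MᵀWg is [[108, 20]; [20, 5]]·[c₁, c₀]ᵀ = [236, 45]ᵀ.
Eliminating c₀: 5·(row 1) − 20·(row 2) gives 140·c₁ = 5·236 − 20·45 = 280, so c₁ = 2.
Then c₀ = (45 − 20·2)/5 = 1.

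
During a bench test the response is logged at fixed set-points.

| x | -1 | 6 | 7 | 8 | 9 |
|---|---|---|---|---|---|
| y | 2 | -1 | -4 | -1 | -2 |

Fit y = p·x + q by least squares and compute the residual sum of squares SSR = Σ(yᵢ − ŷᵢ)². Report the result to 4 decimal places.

The normal equations are: 231·p + 29·q = -62;  29·p + 5·q = -6.
Eliminating q: 5·(row 1) − 29·(row 2) gives 314·p = 5·(-62) − 29·(-6) = -136, so p = -68/157.
Then q = ((-6) − 29·(-68/157))/5 = 206/157.
Residuals: 40/157, 45/157, -358/157, 181/157, 92/157; SSR = 1102/157.

SSR = 7.0191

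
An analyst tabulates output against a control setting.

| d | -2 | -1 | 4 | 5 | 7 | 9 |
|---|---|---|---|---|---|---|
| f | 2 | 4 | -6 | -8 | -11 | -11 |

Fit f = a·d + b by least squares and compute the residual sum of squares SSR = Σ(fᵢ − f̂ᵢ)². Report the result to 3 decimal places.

AᵀA·[a, b]ᵀ = Aᵀf reads: 176·a + 22·b = -248;  22·a + 6·b = -30.
(Σd·d = 176, Σd = 22, Σ1 = 6, Σd·f = -248, Σf = -30.)
Determinant 176·6 − 22² = 572.
a = ((-248)·6 − 22·(-30))/572 = -207/143; b = (176·(-30) − 22·(-248))/572 = 4/13.
Residuals: -172/143, 321/143, -74/143, -153/143, -168/143, 246/143; SSR = 1750/143.

SSR = 12.238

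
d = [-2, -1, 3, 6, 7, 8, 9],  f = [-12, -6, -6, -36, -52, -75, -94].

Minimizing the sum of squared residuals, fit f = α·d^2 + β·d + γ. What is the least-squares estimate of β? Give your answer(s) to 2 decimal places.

β = 2.88

With design matrix X, XᵀX = [[14452, 1818, 244]; [1818, 244, 30]; [244, 30, 7]] and Xᵀf = [-16366, -2014, -281]ᵀ.
Row-reducing yields α = -233042/157521, β = 151401/52507, γ = -146749/157521.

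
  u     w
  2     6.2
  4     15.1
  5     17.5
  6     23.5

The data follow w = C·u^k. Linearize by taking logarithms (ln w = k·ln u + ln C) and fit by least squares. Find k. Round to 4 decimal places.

With ln wᵢ as the transformed response and ln uᵢ as the regressor:
Over the data: Σln u = 5.4806, Σ(ln u)² = 8.2030, Σln w = 10.5584, Σln u·ln w = 15.2912.
Normal system: [[8.2030, 5.4806]; [5.4806, 4]]·[k, ln C]ᵀ = [15.2912, 10.5584]ᵀ.
Δ = 8.2030·4 − (5.4806)² = 2.7744; k = (15.2912·4 − 5.4806·10.5584)/2.7744 = 1.18859, ln C = (8.2030·10.5584 − 5.4806·15.2912)/2.7744 = 1.01106.

k = 1.1886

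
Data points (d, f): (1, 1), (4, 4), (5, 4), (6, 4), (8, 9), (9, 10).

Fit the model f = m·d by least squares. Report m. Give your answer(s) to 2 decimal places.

m = 1.00

Compute the Gram sums: Σd·d = 223.
Moment sums: Σd·f = 223.
AᵀA·[m]ᵀ = Aᵀf becomes [[223]]·[m]ᵀ = [223]ᵀ.
m = 223/223 = 1.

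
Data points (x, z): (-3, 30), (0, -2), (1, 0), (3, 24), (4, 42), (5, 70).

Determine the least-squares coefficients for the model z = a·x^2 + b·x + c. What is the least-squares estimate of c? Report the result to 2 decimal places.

Compute the Gram sums: Σx^2·x^2 = 1044, Σx^2·x = 190, Σx^2 = 60, Σx·x = 60, Σx = 10, Σ1 = 6.
Right-hand side: Σx^2·z = 2908, Σx·z = 500, Σz = 164.
MᵀM·[a, b, c]ᵀ = Mᵀz becomes [[1044, 190, 60]; [190, 60, 10]; [60, 10, 6]]·[a, b, c]ᵀ = [2908, 500, 164]ᵀ.
Row-reducing yields a = 5182/1671, b = -674/557, c = -2776/1671.

c = -1.66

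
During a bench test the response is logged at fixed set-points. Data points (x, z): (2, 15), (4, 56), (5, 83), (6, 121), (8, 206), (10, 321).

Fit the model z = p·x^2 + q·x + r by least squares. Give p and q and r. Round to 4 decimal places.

Sums needed: Σx^2·x^2 = 16289, Σx^2·x = 1925, Σx^2 = 245, Σx·x = 245, Σx = 35, Σ1 = 6.
And Σx^2·z = 52671, Σx·z = 6253, Σz = 802.
Normal equations: [[16289, 1925, 245]; [1925, 245, 35]; [245, 35, 6]]·[p, q, r]ᵀ = [52671, 6253, 802]ᵀ.
Inverting the 3×3 Gram matrix, [p, q, r]ᵀ = [1403/462, 557/330, -2/11]ᵀ.

p = 3.0368, q = 1.6879, r = -0.1818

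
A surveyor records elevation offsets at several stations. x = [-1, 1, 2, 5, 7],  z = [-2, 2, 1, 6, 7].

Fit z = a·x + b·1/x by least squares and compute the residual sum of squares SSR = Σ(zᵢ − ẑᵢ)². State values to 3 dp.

Normal-equation sums: Σx·x = 80, Σx·1/x = 5, Σ1/x·1/x = 11321/4900.
Right-hand side: Σx·z = 85, Σ1/x·z = 67/10.
Determinant 80·(11321/4900) − 5² = 39159/245.
a = (85·(11321/4900) − 5·(67/10))/(39159/245) = 53209/52212; b = (80·(67/10) − 5·85)/(39159/245) = 9065/13053.
Residuals: -4985/17404, 4985/17404, -6028/4351, 13325/17404, -4053/17404; SSR = 47407/17404.

SSR = 2.724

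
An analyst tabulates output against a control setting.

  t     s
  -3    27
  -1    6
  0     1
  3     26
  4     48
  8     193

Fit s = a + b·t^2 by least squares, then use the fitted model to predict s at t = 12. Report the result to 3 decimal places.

ŝ = 432.313

Entries of MᵀM: Σ1 = 6, Σt^2 = 99, Σt^2·t^2 = 4515.
And Σs = 301, Σt^2·s = 13603.
det = 6·4515 − 99² = 17289.
a = (301·4515 − 99·13603)/17289 = 4106/5763; b = (6·13603 − 99·301)/17289 = 17273/5763.
At t = 12: ŝ = (4106/5763)·(1) + (17273/5763)·(144) = 146554/339.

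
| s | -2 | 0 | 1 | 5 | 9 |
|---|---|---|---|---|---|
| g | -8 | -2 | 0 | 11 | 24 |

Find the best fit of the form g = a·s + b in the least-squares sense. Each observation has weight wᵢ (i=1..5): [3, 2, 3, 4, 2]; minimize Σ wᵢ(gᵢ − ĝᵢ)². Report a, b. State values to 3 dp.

a = 2.850, b = -2.553

Entries of AᵀWA: Σwᵢ·s·s = 277, Σwᵢ·s = 35, Σwᵢ·1 = 14.
Right-hand side: Σwᵢ·s·g = 700, Σwᵢ·g = 64.
So AᵀWA·[a, b]ᵀ = AᵀWg: [[277, 35]; [35, 14]]·[a, b]ᵀ = [700, 64]ᵀ.
det = 277·14 − 35² = 2653.
a = (700·14 − 35·64)/2653 = 1080/379; b = (277·64 − 35·700)/2653 = -6772/2653.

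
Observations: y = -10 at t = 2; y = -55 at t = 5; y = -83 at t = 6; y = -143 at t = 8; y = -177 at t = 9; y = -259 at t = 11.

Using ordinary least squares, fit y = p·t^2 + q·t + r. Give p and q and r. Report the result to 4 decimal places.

p = -1.9330, q = -2.6949, r = 3.8862

Entries of XᵀX: Σt^2·t^2 = 27235, Σt^2·t = 2921, Σt^2 = 331, Σt·t = 331, Σt = 41, Σ1 = 6.
Moment sums: Σt^2·y = -59231, Σt·y = -6379, Σy = -727.
Inverting the 3×3 Gram matrix, [p, q, r]ᵀ = [-2799/1448, -19511/7240, 3517/905]ᵀ.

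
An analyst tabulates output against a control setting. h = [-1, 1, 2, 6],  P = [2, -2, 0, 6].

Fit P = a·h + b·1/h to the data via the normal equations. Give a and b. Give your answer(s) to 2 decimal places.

Normal-equation sums: Σh·h = 42, Σh·1/h = 4, Σ1/h·1/h = 41/18.
Right-hand side: Σh·P = 32, Σ1/h·P = -3.
AᵀA·[a, b]ᵀ = AᵀP becomes [[42, 4]; [4, 41/18]]·[a, b]ᵀ = [32, -3]ᵀ.
Eliminating b: (41/18)·(row 1) − 4·(row 2) gives (239/3)·a = (41/18)·32 − 4·(-3) = 764/9, so a = 764/717.
Then b = ((-3) − 4·(764/717))/(41/18) = -762/239.

a = 1.07, b = -3.19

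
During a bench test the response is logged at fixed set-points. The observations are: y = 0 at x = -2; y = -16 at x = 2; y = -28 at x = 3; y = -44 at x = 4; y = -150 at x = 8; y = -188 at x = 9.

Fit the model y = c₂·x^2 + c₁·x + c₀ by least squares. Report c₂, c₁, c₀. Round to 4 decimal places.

Sums needed: Σx^2·x^2 = 11026, Σx^2·x = 1332, Σx^2 = 178, Σx·x = 178, Σx = 24, Σ1 = 6.
Right-hand side: Σx^2·y = -25848, Σx·y = -3184, Σy = -426.
Solving the 3×3 system (Gaussian elimination) gives c₂ = -124215/65038, c₁ = -3785/1049, c₀ = 6027/65038.

c₂ = -1.9099, c₁ = -3.6082, c₀ = 0.0927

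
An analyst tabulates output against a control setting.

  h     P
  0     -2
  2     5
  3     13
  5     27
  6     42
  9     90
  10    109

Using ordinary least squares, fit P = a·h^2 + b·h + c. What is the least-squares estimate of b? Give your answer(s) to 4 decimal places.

Forming AᵀA = [[18579, 2105, 255]; [2105, 255, 35]; [255, 35, 7]] and AᵀP = [20514, 2336, 284]ᵀ gives AᵀA·[a, b, c]ᵀ = AᵀP.
Inverting the 3×3 Gram matrix, [a, b, c]ᵀ = [18614/18997, 121977/94985, -29323/18997]ᵀ.

b = 1.2842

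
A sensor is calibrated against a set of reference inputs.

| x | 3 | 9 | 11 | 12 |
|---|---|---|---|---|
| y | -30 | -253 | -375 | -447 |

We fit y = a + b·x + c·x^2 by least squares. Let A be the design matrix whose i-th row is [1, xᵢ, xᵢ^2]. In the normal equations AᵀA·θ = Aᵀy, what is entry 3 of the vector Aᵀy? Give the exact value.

-130506

Entry 3 ↔ basis x^2, so (Aᵀy)_{3} = Σᵢ (x^2)·yᵢ = (9)·(-30) + (81)·(-253) + (121)·(-375) + (144)·(-447) = -130506.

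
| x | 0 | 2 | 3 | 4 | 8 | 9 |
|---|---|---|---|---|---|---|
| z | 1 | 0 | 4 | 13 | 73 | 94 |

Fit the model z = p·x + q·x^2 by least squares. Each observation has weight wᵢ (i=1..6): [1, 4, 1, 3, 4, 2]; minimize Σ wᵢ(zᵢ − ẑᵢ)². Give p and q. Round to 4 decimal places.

p = -2.7586, q = 1.4774

Normal-equation sums: Σwᵢ·x·x = 491, Σwᵢ·x·x^2 = 3757, Σwᵢ·x^2·x^2 = 30419.
Moment sums: Σwᵢ·x·z = 4196, Σwᵢ·x^2·z = 34576.
Eliminating q: 30419·(row 1) − 3757·(row 2) gives 820680·p = 30419·4196 − 3757·34576 = -2263908, so p = -188659/68390.
Then q = (34576 − 3757·(-188659/68390))/30419 = 101037/68390.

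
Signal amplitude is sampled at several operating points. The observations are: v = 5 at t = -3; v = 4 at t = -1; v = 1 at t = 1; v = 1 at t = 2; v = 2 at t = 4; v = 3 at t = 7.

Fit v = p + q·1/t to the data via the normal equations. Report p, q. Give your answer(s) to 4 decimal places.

p = 2.8511, q = -1.9776

Compute the Gram sums: Σ1 = 6, Σ1/t = 47/84, Σ1/t·1/t = 17245/7056.
For Mᵀv: Σv = 16, Σ1/t·v = -68/21.
MᵀM·[p, q]ᵀ = Mᵀv becomes [[6, 47/84]; [47/84, 17245/7056]]·[p, q]ᵀ = [16, -68/21]ᵀ.
det = 6·(17245/7056) − (47/84)² = 101261/7056.
p = (16·(17245/7056) − (47/84)·(-68/21))/(101261/7056) = 288704/101261; q = (6·(-68/21) − (47/84)·16)/(101261/7056) = -200256/101261.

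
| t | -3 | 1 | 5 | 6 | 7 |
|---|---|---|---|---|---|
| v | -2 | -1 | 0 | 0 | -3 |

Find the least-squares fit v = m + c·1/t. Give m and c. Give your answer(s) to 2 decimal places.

m = -1.37, c = 0.70

Normal-equation sums: Σ1 = 5, Σ1/t = 247/210, Σ1/t·1/t = 52889/44100.
And Σv = -6, Σ1/t·v = -16/21.
Eliminating c: (52889/44100)·(row 1) − (247/210)·(row 2) gives (5651/1225)·m = (52889/44100)·(-6) − (247/210)·(-16/21) = -138907/22050, so m = -138907/101718.
Then c = ((-16/21) − (247/210)·(-138907/101718))/(52889/44100) = 11935/16953.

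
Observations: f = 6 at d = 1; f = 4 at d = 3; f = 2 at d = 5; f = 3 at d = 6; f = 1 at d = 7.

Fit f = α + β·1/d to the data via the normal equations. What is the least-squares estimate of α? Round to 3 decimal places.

The normal equations are: 5·α + (129/70)·β = 16;  (129/70)·α + (52889/44100)·β = 1759/210.
(Σ1 = 5, Σ1/d = 129/70, Σ1/d·1/d = 52889/44100, Σf = 16, Σ1/d·f = 1759/210.)
Eliminating β: (52889/44100)·(row 1) − (129/70)·(row 2) gives (28669/11025)·α = (52889/44100)·16 − (129/70)·(1759/210) = 165491/44100, so α = 165491/114676.
Then β = ((1759/210) − (129/70)·(165491/114676))/(52889/44100) = 273315/57338.

α = 1.443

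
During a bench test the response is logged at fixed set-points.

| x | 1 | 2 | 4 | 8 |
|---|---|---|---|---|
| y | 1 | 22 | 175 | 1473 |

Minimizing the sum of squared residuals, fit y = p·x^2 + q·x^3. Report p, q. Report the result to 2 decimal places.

p = -1.05, q = 3.01

The normal system AᵀA·[p, q]ᵀ = Aᵀy is [[4369, 33825]; [33825, 266305]]·[p, q]ᵀ = [97161, 765553]ᵀ.
Δ = 4369·266305 − 33825² = 19355920.
p = (97161·266305 − 33825·765553)/19355920 = -509253/483898; q = (4369·765553 − 33825·97161)/19355920 = 7278779/2419490.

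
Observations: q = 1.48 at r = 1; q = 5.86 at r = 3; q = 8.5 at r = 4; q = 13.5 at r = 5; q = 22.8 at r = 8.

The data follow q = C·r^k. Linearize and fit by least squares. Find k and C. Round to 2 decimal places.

Linearized form: ln q = k·ln r + ln C. From the 5 transformed points,
AᵀA = [[10.0431, 6.1738]; [6.1738, 5]], rhs = [15.6001, 10.0297]ᵀ  (here Σln r = 6.1738, Σ(ln r)² = 10.0431, Σln q = 10.0297, Σln r·ln q = 15.6001).
Δ = 10.0431·5 − (6.1738)² = 12.1000; k = (15.6001·5 − 6.1738·10.0297)/12.1000 = 1.32884, ln C = (10.0431·10.0297 − 6.1738·15.6001)/12.1000 = 0.36514, so C = exp(0.36514) = 1.44072.

k = 1.33, C = 1.44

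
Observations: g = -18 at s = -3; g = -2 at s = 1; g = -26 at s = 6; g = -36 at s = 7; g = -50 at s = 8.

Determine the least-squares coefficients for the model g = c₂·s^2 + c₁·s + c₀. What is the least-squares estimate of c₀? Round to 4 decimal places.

Normal-equation sums: Σs^2·s^2 = 7875, Σs^2·s = 1045, Σs^2 = 159, Σs·s = 159, Σs = 19, Σ1 = 5.
And Σs^2·g = -6064, Σs·g = -756, Σg = -132.
Normal equations: [[7875, 1045, 159]; [1045, 159, 19]; [159, 19, 5]]·[c₂, c₁, c₀]ᵀ = [-6064, -756, -132]ᵀ.
Row-reducing yields c₂ = -62330/62959, c₁ = 4552/2171, c₀ = -181654/62959.

c₀ = -2.8853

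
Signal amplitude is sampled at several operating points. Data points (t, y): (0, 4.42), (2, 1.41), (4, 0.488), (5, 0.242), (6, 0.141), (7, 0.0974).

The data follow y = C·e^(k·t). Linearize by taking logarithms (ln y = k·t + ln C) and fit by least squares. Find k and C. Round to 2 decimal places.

Let Y = ln y. Fitting Y = k·t + ln C by least squares:
Σt = 24.0000, Σ(t)² = 130.0000, Σln y = -4.5945, Σt·ln y = -37.3331.
Equations: 130.0000·k + 24.0000·ln C = -37.3331;  24.0000·k + 6·ln C = -4.5945.
Slope k = (n·Σt·ln y − Σt·Σln y)/(n·Σ(t)² − (Σt)²) = (6·-37.3331 − 24.0000·-4.5945)/204.0000 = -0.55751; ln C = (Σln y − k·Σt)/n = 1.46430, so C = exp(1.46430) = 4.32450.

k = -0.56, C = 4.32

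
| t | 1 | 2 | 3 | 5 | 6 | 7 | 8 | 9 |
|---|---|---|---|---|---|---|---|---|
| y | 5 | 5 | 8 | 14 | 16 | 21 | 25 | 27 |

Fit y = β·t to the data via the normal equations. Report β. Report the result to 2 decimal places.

The normal system MᵀM·[β]ᵀ = Mᵀy is [[269]]·[β]ᵀ = [795]ᵀ.
Hence β = 795 / 269 ≈ 2.95539.

β = 2.96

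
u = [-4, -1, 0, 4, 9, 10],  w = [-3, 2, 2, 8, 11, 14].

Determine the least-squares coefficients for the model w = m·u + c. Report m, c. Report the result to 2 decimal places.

m = 1.12, c = 2.31

The normal equations are: 214·m + 18·c = 281;  18·m + 6·c = 34.
Determinant 214·6 − 18² = 960.
m = (281·6 − 18·34)/960 = 179/160; c = (214·34 − 18·281)/960 = 1109/480.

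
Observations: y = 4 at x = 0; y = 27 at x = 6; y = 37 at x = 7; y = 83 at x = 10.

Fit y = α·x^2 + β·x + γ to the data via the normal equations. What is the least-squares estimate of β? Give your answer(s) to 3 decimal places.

β = -2.452

Normal-equation sums: Σx^2·x^2 = 13697, Σx^2·x = 1559, Σx^2 = 185, Σx·x = 185, Σx = 23, Σ1 = 4.
For Mᵀy: Σx^2·y = 11085, Σx·y = 1251, Σy = 151.
So MᵀM·[α, β, γ]ᵀ = Mᵀy: [[13697, 1559, 185]; [1559, 185, 23]; [185, 23, 4]]·[α, β, γ]ᵀ = [11085, 1251, 151]ᵀ.
Inverting the 3×3 Gram matrix, [α, β, γ]ᵀ = [1488/1439, -3529/1439, 5794/1439]ᵀ.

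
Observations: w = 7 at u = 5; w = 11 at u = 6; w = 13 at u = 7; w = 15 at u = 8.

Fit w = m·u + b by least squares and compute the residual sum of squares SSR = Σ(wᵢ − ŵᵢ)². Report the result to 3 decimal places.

SSR = 1.200

The normal equations are: 174·m + 26·b = 312;  26·m + 4·b = 46.
(Σu·u = 174, Σu = 26, Σ1 = 4, Σu·w = 312, Σw = 46.)
Eliminating b: 4·(row 1) − 26·(row 2) gives 20·m = 4·312 − 26·46 = 52, so m = 13/5.
Then b = (46 − 26·(13/5))/4 = -27/5.
Residuals: -3/5, 4/5, 1/5, -2/5; SSR = 6/5.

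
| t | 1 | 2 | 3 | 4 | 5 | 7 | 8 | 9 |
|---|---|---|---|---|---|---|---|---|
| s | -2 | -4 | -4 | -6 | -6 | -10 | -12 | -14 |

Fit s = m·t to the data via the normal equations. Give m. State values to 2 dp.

AᵀA·[m]ᵀ = Aᵀs reads: 249·m = -368.
(Σt·t = 249, Σt·s = -368.)
Hence m = -368 / 249 ≈ -1.47791.

m = -1.48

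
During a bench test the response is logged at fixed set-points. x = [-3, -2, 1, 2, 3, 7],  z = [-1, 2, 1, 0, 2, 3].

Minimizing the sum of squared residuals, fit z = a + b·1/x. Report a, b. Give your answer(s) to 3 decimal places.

Sums needed: Σ1 = 6, Σ1/x = 8/7, Σ1/x·1/x = 1537/882.
Right-hand side: Σz = 7, Σ1/x·z = 10/7.
Normal equations: [[6, 8/7]; [8/7, 1537/882]]·[a, b]ᵀ = [7, 10/7]ᵀ.
Eliminating b: (1537/882)·(row 1) − (8/7)·(row 2) gives (1345/147)·a = (1537/882)·7 − (8/7)·(10/7) = 9319/882, so a = 9319/8070.
Then b = ((10/7) − (8/7)·(9319/8070))/(1537/882) = 84/1345.

a = 1.155, b = 0.062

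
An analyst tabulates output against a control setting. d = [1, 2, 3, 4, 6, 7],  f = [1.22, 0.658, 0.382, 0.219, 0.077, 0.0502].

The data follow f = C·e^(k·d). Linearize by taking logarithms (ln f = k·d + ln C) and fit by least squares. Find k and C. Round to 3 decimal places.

Taking logs, ln f = k·d + ln C, so regress ln f on d.
AᵀA = [[115.0000, 23.0000]; [23.0000, 6]], rhs = [-45.9259, -8.2564]ᵀ  (here Σd = 23.0000, Σ(d)² = 115.0000, Σln f = -8.2564, Σd·ln f = -45.9259).
Slope k = (n·Σd·ln f − Σd·Σln f)/(n·Σ(d)² − (Σd)²) = (6·-45.9259 − 23.0000·-8.2564)/161.0000 = -0.53204; ln C = (Σln f − k·Σd)/n = 0.66340, so C = exp(0.66340) = 1.94139.

k = -0.532, C = 1.941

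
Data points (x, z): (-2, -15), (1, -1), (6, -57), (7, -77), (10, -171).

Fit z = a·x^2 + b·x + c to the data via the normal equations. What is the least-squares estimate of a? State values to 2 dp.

a = -1.97

The normal system AᵀA·[a, b, c]ᵀ = Aᵀz is [[13714, 1552, 190]; [1552, 190, 22]; [190, 22, 5]]·[a, b, c]ᵀ = [-22986, -2562, -321]ᵀ.
Inverting the 3×3 Gram matrix, [a, b, c]ᵀ = [-75970/38577, 107794/38577, -21359/12859]ᵀ.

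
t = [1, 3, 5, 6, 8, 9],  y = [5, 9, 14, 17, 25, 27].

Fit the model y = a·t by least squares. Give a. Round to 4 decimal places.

The normal system XᵀX·[a]ᵀ = Xᵀy is [[216]]·[a]ᵀ = [647]ᵀ.
a = 647/216 = 2.99537.

a = 2.9954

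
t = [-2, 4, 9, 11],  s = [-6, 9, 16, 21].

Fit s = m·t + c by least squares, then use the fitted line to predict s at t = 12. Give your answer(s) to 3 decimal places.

Normal-equation sums: Σt·t = 222, Σt = 22, Σ1 = 4.
Right-hand side: Σt·s = 423, Σs = 40.
XᵀX·[m, c]ᵀ = Xᵀs becomes [[222, 22]; [22, 4]]·[m, c]ᵀ = [423, 40]ᵀ.
det = 222·4 − 22² = 404.
m = (423·4 − 22·40)/404 = 203/101; c = (222·40 − 22·423)/404 = -213/202.
At t = 12: ŝ = (203/101)·(12) + (-213/202)·(1) = 4659/202.

ŝ = 23.064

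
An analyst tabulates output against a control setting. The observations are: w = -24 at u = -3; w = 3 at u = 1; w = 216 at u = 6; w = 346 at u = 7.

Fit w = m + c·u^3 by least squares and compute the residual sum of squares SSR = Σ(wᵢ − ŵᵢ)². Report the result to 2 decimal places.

Sums needed: Σ1 = 4, Σu^3 = 533, Σu^3·u^3 = 165035.
And Σw = 541, Σu^3·w = 165985.
So XᵀX·[m, c]ᵀ = Xᵀw: [[4, 533]; [533, 165035]]·[m, c]ᵀ = [541, 165985]ᵀ.
Determinant 4·165035 − 533² = 376051.
m = (541·165035 − 533·165985)/376051 = 62610/28927; c = (4·165985 − 533·541)/376051 = 375587/376051.
Residuals: 301695/376051, -61364/376051, -713706/376051, 473375/376051; SSR = 2202482/376051.

SSR = 5.86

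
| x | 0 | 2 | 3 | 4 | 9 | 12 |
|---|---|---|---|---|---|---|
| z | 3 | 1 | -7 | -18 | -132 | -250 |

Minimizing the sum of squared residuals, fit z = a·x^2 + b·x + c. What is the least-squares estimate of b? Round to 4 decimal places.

Normal-equation sums: Σx^2·x^2 = 27650, Σx^2·x = 2556, Σx^2 = 254, Σx·x = 254, Σx = 30, Σ1 = 6.
And Σx^2·z = -47039, Σx·z = -4279, Σz = -403.
Solving the 3×3 system (Gaussian elimination) gives a = -154708/77645, b = 222752/77645, c = 440779/155290.

b = 2.8689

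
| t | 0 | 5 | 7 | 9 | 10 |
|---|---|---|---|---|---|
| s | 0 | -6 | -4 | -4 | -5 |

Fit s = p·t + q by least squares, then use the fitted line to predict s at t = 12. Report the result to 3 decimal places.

From the data, Σt·t = 255, Σt = 31, Σ1 = 5.
Right-hand side: Σt·s = -144, Σs = -19.
So XᵀX·[p, q]ᵀ = Xᵀs: [[255, 31]; [31, 5]]·[p, q]ᵀ = [-144, -19]ᵀ.
Eliminating q: 5·(row 1) − 31·(row 2) gives 314·p = 5·(-144) − 31·(-19) = -131, so p = -131/314.
Then q = ((-19) − 31·(-131/314))/5 = -381/314.
At t = 12: ŝ = (-131/314)·(12) + (-381/314)·(1) = -1953/314.

ŝ = -6.220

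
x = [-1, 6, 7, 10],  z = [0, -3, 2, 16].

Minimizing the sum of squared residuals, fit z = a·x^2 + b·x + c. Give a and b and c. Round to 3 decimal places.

a = 0.445, b = -2.535, c = -3.017

MᵀM·[a, b, c]ᵀ = Mᵀz reads: 13698·a + 1558·b + 186·c = 1590;  1558·a + 186·b + 22·c = 156;  186·a + 22·b + 4·c = 15.
Inverting the 3×3 Gram matrix, [a, b, c]ᵀ = [1869/4196, -53193/20980, -31653/10490]ᵀ.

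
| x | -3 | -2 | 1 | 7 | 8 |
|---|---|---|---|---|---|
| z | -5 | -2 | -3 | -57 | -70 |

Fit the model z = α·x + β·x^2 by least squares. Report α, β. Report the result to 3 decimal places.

α = -1.235, β = -0.958

Forming AᵀA = [[127, 821]; [821, 6595]] and Aᵀz = [-943, -7329]ᵀ gives AᵀA·[α, β]ᵀ = Aᵀz.
det = 127·6595 − 821² = 163524.
α = ((-943)·6595 − 821·(-7329))/163524 = -50494/40881; β = (127·(-7329) − 821·(-943))/163524 = -39145/40881.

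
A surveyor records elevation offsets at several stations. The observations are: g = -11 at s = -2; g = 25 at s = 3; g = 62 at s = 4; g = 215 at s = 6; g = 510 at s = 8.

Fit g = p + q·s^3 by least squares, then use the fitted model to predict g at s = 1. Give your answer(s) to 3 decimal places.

ĝ = -1.198

Normal-equation sums: Σ1 = 5, Σs^3 = 811, Σs^3·s^3 = 313689.
Right-hand side: Σg = 801, Σs^3·g = 312291.
So XᵀX·[p, q]ᵀ = Xᵀg: [[5, 811]; [811, 313689]]·[p, q]ᵀ = [801, 312291]ᵀ.
Eliminating q: 313689·(row 1) − 811·(row 2) gives 910724·p = 313689·801 − 811·312291 = -2003112, so p = -500778/227681.
Then q = (312291 − 811·(-500778/227681))/313689 = 227961/227681.
At s = 1: ĝ = (-500778/227681)·(1) + (227961/227681)·(1) = -272817/227681.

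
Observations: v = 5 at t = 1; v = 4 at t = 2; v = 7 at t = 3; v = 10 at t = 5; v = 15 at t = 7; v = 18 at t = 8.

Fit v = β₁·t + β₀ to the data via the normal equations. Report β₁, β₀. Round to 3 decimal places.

β₁ = 1.966, β₀ = 1.314

The normal equations are: 152·β₁ + 26·β₀ = 333;  26·β₁ + 6·β₀ = 59.
(Σt·t = 152, Σt = 26, Σ1 = 6, Σt·v = 333, Σv = 59.)
Eliminating β₀: 6·(row 1) − 26·(row 2) gives 236·β₁ = 6·333 − 26·59 = 464, so β₁ = 116/59.
Then β₀ = (59 − 26·(116/59))/6 = 155/118.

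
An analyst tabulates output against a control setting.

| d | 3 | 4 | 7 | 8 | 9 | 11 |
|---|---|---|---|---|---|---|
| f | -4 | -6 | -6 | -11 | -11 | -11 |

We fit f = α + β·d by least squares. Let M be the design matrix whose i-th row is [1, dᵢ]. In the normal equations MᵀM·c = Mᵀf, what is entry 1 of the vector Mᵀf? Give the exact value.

Entry 1 ↔ basis 1, so (Mᵀf)_{1} = Σᵢ fᵢ = (1)·(-4) + (1)·(-6) + (1)·(-6) + (1)·(-11) + (1)·(-11) + (1)·(-11) = -49.

-49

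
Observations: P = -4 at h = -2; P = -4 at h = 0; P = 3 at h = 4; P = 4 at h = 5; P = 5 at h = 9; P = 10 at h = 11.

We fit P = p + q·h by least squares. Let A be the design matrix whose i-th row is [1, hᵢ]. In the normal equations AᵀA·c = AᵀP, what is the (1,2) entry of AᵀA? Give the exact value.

Row 1 ↔ basis 1, column 2 ↔ basis h, so (AᵀA)_{1,2} = Σᵢ h = (1)·(-2) + (1)·(0) + (1)·(4) + (1)·(5) + (1)·(9) + (1)·(11) = 27.

27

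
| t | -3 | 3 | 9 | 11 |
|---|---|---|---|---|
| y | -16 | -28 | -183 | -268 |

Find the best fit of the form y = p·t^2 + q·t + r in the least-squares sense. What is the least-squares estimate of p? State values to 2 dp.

p = -2.00

With design matrix X, XᵀX = [[21364, 2060, 220]; [2060, 220, 20]; [220, 20, 4]] and Xᵀy = [-47647, -4631, -495]ᵀ.
Row-reducing yields p = -529/264, q = -213/110, r = -1019/264.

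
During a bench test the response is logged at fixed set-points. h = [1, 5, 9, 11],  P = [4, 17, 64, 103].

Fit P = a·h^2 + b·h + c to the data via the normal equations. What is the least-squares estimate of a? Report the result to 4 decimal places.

From the data, Σh^2·h^2 = 21828, Σh^2·h = 2186, Σh^2 = 228, Σh·h = 228, Σh = 26, Σ1 = 4.
Moment sums: Σh^2·P = 18076, Σh·P = 1798, ΣP = 188.
Normal equations: [[21828, 2186, 228]; [2186, 228, 26]; [228, 26, 4]]·[a, b, c]ᵀ = [18076, 1798, 188]ᵀ.
Solving the 3×3 system (Gaussian elimination) gives a = 449/398, b = -736/199, c = 2681/398.

a = 1.1281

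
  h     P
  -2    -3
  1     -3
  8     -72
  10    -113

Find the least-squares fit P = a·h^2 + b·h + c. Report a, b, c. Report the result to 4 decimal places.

From the data, Σh^2·h^2 = 14113, Σh^2·h = 1505, Σh^2 = 169, Σh·h = 169, Σh = 17, Σ1 = 4.
Right-hand side: Σh^2·P = -15923, Σh·P = -1703, ΣP = -191.
So MᵀM·[a, b, c]ᵀ = MᵀP: [[14113, 1505, 169]; [1505, 169, 17]; [169, 17, 4]]·[a, b, c]ᵀ = [-15923, -1703, -191]ᵀ.
Inverting the 3×3 Gram matrix, [a, b, c]ᵀ = [-19537/18546, -3991/6182, -4624/9273]ᵀ.

a = -1.0534, b = -0.6456, c = -0.4987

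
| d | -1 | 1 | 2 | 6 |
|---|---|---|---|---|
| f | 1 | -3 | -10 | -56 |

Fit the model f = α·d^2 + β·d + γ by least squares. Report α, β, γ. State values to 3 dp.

Sums needed: Σd^2·d^2 = 1314, Σd^2·d = 224, Σd^2 = 42, Σd·d = 42, Σd = 8, Σ1 = 4.
Moment sums: Σd^2·f = -2058, Σd·f = -360, Σf = -68.
Row-reducing yields α = -1792/1549, β = -3696/1549, γ = -125/1549.

α = -1.157, β = -2.386, γ = -0.081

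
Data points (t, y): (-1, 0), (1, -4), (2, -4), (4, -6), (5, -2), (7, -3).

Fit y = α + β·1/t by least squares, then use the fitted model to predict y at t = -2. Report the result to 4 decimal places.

Forming MᵀM = [[6, 153/140]; [153/140, 46509/19600]] and Mᵀy = [-19, -583/70]ᵀ gives MᵀM·[α, β]ᵀ = Mᵀy.
Δ = 6·(46509/19600) − (153/140)² = 51129/3920.
α = ((-19)·(46509/19600) − (153/140)·(-583/70))/(51129/3920) = -235091/85215; β = (6·(-583/70) − (153/140)·(-19))/(51129/3920) = -38164/17043.
At t = -2: ŷ = (-235091/85215)·(1) + (-38164/17043)·(-1/2) = -139681/85215.

ŷ = -1.6392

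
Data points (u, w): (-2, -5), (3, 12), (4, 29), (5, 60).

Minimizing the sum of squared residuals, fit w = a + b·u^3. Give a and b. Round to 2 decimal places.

a = -1.35, b = 0.49

Sums needed: Σ1 = 4, Σu^3 = 208, Σu^3·u^3 = 20514.
And Σw = 96, Σu^3·w = 9720.
So AᵀA·[a, b]ᵀ = Aᵀw: [[4, 208]; [208, 20514]]·[a, b]ᵀ = [96, 9720]ᵀ.
Eliminating b: 20514·(row 1) − 208·(row 2) gives 38792·a = 20514·96 − 208·9720 = -52416, so a = -504/373.
Then b = (9720 − 208·(-504/373))/20514 = 2364/4849.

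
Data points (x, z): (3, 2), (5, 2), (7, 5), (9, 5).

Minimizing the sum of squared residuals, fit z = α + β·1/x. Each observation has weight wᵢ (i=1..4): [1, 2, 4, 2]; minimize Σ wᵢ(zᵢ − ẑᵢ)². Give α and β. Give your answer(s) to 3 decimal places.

From the data, Σwᵢ·1 = 9, Σwᵢ·1/x = 481/315, Σwᵢ·1/x·1/x = 29513/99225.
For AᵀWz: Σwᵢ·z = 36, Σwᵢ·1/x·z = 1712/315.
So AᵀWA·[α, β]ᵀ = AᵀWz: [[9, 481/315]; [481/315, 29513/99225]]·[α, β]ᵀ = [36, 1712/315]ᵀ.
Determinant 9·(29513/99225) − (481/315)² = 34256/99225.
α = (36·(29513/99225) − (481/315)·(1712/315))/(34256/99225) = 59749/8564; β = (9·(1712/315) − (481/315)·36)/(34256/99225) = -150255/8564.

α = 6.977, β = -17.545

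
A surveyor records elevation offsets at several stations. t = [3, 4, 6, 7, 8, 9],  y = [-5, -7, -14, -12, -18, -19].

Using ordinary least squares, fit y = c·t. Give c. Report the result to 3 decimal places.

Sums needed: Σt·t = 255.
Right-hand side: Σt·y = -526.
XᵀX·[c]ᵀ = Xᵀy becomes [[255]]·[c]ᵀ = [-526]ᵀ.
c = (-526)/255 = -2.06275.

c = -2.063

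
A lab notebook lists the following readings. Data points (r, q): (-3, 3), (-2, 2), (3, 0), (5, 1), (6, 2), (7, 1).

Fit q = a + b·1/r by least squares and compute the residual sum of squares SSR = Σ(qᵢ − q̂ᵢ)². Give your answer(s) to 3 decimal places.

SSR = 2.305

The normal system MᵀM·[a, b]ᵀ = Mᵀq is [[6, 1/105]; [1/105, 1373/2450]]·[a, b]ᵀ = [9, -139/105]ᵀ.
Eliminating b: (1373/2450)·(row 1) − (1/105)·(row 2) gives (7414/2205)·a = (1373/2450)·9 − (1/105)·(-139/105) = 111491/22050, so a = 111491/74140.
Then b = ((-139/105) − (1/105)·(111491/74140))/(1373/2450) = -17703/7414.
Residuals: 51919/74140, -25863/37070, -4771/6740, -389/14828, 33147/37070, -12061/74140; SSR = 170887/74140.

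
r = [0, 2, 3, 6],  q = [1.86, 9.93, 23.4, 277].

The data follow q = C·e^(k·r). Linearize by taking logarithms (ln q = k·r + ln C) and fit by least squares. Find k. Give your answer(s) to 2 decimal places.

Linearized form: ln q = k·r + ln C. From the 4 transformed points,
Σr = 11.0000, Σ(r)² = 49.0000, Σln q = 11.6929, Σr·ln q = 47.7934.
Equations: 49.0000·k + 11.0000·ln C = 47.7934;  11.0000·k + 4·ln C = 11.6929.
Δ = 49.0000·4 − (11.0000)² = 75.0000; k = (47.7934·4 − 11.0000·11.6929)/75.0000 = 0.83403, ln C = (49.0000·11.6929 − 11.0000·47.7934)/75.0000 = 0.62965.

k = 0.83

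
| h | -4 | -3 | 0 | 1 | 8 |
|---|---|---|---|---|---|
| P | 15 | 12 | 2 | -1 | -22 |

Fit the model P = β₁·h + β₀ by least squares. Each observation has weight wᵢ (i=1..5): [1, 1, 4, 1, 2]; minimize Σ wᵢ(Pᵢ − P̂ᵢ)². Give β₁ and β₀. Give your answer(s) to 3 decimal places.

Normal-equation sums: Σwᵢ·h·h = 154, Σwᵢ·h = 10, Σwᵢ·1 = 9.
For XᵀWP: Σwᵢ·h·P = -449, Σwᵢ·P = -10.
Normal equations: [[154, 10]; [10, 9]]·[β₁, β₀]ᵀ = [-449, -10]ᵀ.
Δ = 154·9 − 10² = 1286.
β₁ = ((-449)·9 − 10·(-10))/1286 = -3941/1286; β₀ = (154·(-10) − 10·(-449))/1286 = 1475/643.

β₁ = -3.065, β₀ = 2.294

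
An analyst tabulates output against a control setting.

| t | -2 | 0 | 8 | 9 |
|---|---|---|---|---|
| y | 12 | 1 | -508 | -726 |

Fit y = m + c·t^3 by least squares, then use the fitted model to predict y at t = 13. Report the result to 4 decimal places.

ŷ = -2191.6983

Entries of AᵀA: Σ1 = 4, Σt^3 = 1233, Σt^3·t^3 = 793649.
Moment sums: Σy = -1221, Σt^3·y = -789446.
det = 4·793649 − 1233² = 1654307.
m = ((-1221)·793649 − 1233·(-789446))/1654307 = 4341489/1654307; c = (4·(-789446) − 1233·(-1221))/1654307 = -1652291/1654307.
At t = 13: ŷ = (4341489/1654307)·(1) + (-1652291/1654307)·(2197) = -3625741838/1654307.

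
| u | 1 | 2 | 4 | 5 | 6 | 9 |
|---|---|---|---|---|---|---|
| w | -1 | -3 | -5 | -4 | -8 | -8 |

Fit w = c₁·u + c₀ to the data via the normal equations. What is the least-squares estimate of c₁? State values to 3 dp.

XᵀX·[c₁, c₀]ᵀ = Xᵀw reads: 163·c₁ + 27·c₀ = -167;  27·c₁ + 6·c₀ = -29.
Determinant 163·6 − 27² = 249.
c₁ = ((-167)·6 − 27·(-29))/249 = -73/83; c₀ = (163·(-29) − 27·(-167))/249 = -218/249.

c₁ = -0.880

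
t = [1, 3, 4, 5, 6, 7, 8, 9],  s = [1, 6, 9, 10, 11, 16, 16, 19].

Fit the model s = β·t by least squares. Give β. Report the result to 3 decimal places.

β = 2.071

Entries of MᵀM: Σt·t = 281.
Moment sums: Σt·s = 582.
So MᵀM·[β]ᵀ = Mᵀs: [[281]]·[β]ᵀ = [582]ᵀ.
β = 582/281 = 2.07117.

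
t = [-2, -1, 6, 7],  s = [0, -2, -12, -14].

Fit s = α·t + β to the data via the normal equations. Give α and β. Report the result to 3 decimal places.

Normal-equation sums: Σt·t = 90, Σt = 10, Σ1 = 4.
For Aᵀs: Σt·s = -168, Σs = -28.
So AᵀA·[α, β]ᵀ = Aᵀs: [[90, 10]; [10, 4]]·[α, β]ᵀ = [-168, -28]ᵀ.
Determinant 90·4 − 10² = 260.
α = ((-168)·4 − 10·(-28))/260 = -98/65; β = (90·(-28) − 10·(-168))/260 = -42/13.

α = -1.508, β = -3.231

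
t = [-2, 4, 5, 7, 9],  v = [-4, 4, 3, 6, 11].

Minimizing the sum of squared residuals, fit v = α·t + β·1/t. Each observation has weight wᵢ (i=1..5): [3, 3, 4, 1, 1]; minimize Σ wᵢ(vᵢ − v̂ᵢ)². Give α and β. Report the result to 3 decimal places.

The normal equations are: 290·α + 12·β = 273;  12·α + (1794391/1587600)·β = 4246/315.
(Σwᵢ·t·t = 290, Σwᵢ·t·1/t = 12, Σwᵢ·1/t·1/t = 1794391/1587600, Σwᵢ·t·v = 273, Σwᵢ·1/t·v = 4246/315.)
Eliminating β: (1794391/1587600)·(row 1) − 12·(row 2) gives (29175899/158760)·α = (1794391/1587600)·273 − 12·(4246/315) = 11098603/75600, so α = 233070663/291758990.
Then β = ((4246/315) − 12·(233070663/291758990))/(1794391/1587600) = 100497600/29175899.

α = 0.799, β = 3.445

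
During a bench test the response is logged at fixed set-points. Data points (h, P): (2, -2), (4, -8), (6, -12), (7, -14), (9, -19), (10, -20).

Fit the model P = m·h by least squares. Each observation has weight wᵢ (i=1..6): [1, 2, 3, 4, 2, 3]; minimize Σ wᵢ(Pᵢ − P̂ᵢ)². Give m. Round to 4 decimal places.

Setting ∂/∂m … = 0 gives: 802·m = -1618.
(Σwᵢ·h·h = 802, Σwᵢ·h·P = -1618.)
m = (-1618)/802 = -2.01746.

m = -2.0175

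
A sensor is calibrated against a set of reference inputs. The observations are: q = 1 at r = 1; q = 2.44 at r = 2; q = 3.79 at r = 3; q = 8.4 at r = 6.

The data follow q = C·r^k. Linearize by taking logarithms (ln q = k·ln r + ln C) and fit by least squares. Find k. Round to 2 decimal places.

Linearized form: ln q = k·ln r + ln C. From the 4 transformed points,
XᵀX = [[4.8978, 3.5835]; [3.5835, 4]], rhs = [5.8953, 4.3526]ᵀ  (here Σln r = 3.5835, Σ(ln r)² = 4.8978, Σln q = 4.3526, Σln r·ln q = 5.8953).
Δ = 4.8978·4 − (3.5835)² = 6.7496; k = (5.8953·4 − 3.5835·4.3526)/6.7496 = 1.18283, ln C = (4.8978·4.3526 − 3.5835·5.8953)/6.7496 = 0.02847.

k = 1.18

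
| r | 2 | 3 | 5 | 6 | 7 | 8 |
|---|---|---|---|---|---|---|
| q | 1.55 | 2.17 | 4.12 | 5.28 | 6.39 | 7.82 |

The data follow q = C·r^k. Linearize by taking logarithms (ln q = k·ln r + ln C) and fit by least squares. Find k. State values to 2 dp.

k = 1.18

With ln qᵢ as the transformed response and ln rᵢ as the regressor:
Σln r = 9.2183, Σ(ln r)² = 15.5987, Σln q = 8.2042, Σln r·ln q = 14.3009.
Equations: 15.5987·k + 9.2183·ln C = 14.3009;  9.2183·k + 6·ln C = 8.2042.
Solving (det = 8.6152): k = 1.18124, ln C = -0.44748.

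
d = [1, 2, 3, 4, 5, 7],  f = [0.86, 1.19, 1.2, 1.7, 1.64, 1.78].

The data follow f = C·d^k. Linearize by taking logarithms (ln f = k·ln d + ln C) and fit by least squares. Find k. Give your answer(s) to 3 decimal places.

Linearized form: ln f = k·ln d + ln C. From the 6 transformed points,
Σln d = 6.7334, Σ(ln d)² = 9.9861, Σln f = 1.8074, Σln d·ln f = 2.9747.
Equations: 9.9861·k + 6.7334·ln C = 2.9747;  6.7334·k + 6·ln C = 1.8074.
Slope k = (n·Σln d·ln f − Σln d·Σln f)/(n·Σ(ln d)² − (Σln d)²) = (6·2.9747 − 6.7334·1.8074)/14.5777 = 0.38952; ln C = (Σln f − k·Σln d)/n = -0.13590.

k = 0.390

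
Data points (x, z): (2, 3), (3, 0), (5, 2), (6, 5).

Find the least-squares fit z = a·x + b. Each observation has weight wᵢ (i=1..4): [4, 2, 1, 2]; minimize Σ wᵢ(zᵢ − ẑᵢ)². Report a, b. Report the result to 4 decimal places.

a = 0.4679, b = 1.0550

Normal-equation sums: Σwᵢ·x·x = 131, Σwᵢ·x = 31, Σwᵢ·1 = 9.
For MᵀWz: Σwᵢ·x·z = 94, Σwᵢ·z = 24.
Normal equations: [[131, 31]; [31, 9]]·[a, b]ᵀ = [94, 24]ᵀ.
Eliminating b: 9·(row 1) − 31·(row 2) gives 218·a = 9·94 − 31·24 = 102, so a = 51/109.
Then b = (24 − 31·(51/109))/9 = 115/109.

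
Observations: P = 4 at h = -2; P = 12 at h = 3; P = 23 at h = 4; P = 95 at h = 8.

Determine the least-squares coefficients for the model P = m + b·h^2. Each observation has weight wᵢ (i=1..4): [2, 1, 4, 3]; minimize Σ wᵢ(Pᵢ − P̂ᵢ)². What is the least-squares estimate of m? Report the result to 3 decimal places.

m = -1.505

Forming XᵀWX = [[10, 273]; [273, 13425]] and XᵀWP = [397, 19852]ᵀ gives XᵀWX·[m, b]ᵀ = XᵀWP.
det = 10·13425 − 273² = 59721.
m = (397·13425 − 273·19852)/59721 = -29957/19907; b = (10·19852 − 273·397)/59721 = 90139/59721.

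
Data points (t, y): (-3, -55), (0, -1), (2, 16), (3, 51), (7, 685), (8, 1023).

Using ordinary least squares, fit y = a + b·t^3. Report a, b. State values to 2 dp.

Compute the Gram sums: Σ1 = 6, Σt^3 = 863, Σt^3·t^3 = 381315.
For Xᵀy: Σy = 1719, Σt^3·y = 761721.
So XᵀX·[a, b]ᵀ = Xᵀy: [[6, 863]; [863, 381315]]·[a, b]ᵀ = [1719, 761721]ᵀ.
Δ = 6·381315 − 863² = 1543121.
a = (1719·381315 − 863·761721)/1543121 = -1884738/1543121; b = (6·761721 − 863·1719)/1543121 = 3086829/1543121.

a = -1.22, b = 2.00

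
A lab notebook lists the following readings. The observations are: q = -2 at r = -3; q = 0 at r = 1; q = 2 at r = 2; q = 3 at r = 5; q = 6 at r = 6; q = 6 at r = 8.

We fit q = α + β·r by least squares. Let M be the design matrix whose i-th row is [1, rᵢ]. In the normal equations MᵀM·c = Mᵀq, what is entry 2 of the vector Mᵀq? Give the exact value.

Entry 2 ↔ basis r, so (Mᵀq)_{2} = Σᵢ (r)·qᵢ = (-3)·(-2) + (1)·(0) + (2)·(2) + (5)·(3) + (6)·(6) + (8)·(6) = 109.

109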